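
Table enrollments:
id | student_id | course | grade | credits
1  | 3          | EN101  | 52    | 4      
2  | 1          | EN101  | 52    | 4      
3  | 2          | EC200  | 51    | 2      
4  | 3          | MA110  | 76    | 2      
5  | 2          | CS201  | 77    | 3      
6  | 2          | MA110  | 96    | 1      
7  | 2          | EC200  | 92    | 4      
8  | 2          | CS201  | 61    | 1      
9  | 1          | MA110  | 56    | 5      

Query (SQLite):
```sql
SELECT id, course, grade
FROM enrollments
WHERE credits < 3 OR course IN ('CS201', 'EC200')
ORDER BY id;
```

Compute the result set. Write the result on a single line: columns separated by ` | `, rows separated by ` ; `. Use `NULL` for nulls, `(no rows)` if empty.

credits < 3: ids {3, 4, 6, 8}
course IN ('CS201', 'EC200'): ids {3, 5, 7, 8}
Combine with OR.

3 | EC200 | 51 ; 4 | MA110 | 76 ; 5 | CS201 | 77 ; 6 | MA110 | 96 ; 7 | EC200 | 92 ; 8 | CS201 | 61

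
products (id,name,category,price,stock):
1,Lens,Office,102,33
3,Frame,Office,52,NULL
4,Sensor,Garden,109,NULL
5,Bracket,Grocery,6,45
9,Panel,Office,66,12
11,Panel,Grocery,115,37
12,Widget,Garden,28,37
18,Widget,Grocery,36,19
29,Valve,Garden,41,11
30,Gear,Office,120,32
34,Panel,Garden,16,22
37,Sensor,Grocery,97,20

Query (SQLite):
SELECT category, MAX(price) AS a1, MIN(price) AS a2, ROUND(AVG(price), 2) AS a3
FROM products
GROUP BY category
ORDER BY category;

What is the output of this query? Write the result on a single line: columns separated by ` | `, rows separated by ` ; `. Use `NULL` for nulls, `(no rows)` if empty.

Garden | 109 | 16 | 48.5 ; Grocery | 115 | 6 | 63.5 ; Office | 120 | 52 | 85

Group products by category.
Per group compute: MAX(price), MIN(price), ROUND(AVG(price), 2).
  Garden: ids {4, 12, 29, 34} → MAX(price)=109, MIN(price)=16, ROUND(AVG(price), 2)=48.5
  Grocery: ids {5, 11, 18, 37} → MAX(price)=115, MIN(price)=6, ROUND(AVG(price), 2)=63.5
  Office: ids {1, 3, 9, 30} → MAX(price)=120, MIN(price)=52, ROUND(AVG(price), 2)=85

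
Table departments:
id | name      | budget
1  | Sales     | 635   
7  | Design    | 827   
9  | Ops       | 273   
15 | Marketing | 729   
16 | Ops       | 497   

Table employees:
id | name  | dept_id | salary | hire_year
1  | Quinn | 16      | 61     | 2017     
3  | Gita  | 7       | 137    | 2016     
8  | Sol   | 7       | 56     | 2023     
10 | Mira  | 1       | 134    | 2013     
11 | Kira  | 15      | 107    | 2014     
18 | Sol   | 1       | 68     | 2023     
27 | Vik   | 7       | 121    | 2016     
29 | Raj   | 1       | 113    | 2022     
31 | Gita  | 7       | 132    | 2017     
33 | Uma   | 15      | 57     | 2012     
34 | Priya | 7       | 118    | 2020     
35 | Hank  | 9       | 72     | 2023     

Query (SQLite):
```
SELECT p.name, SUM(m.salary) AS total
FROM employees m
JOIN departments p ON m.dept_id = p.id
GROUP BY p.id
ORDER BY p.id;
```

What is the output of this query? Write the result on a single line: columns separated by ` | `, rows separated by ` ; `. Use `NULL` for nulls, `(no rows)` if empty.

Join each employees row to its departments via dept_id.
Group joined rows by departments.id; compute SUM(m.salary) per group.
  1: ids {10, 18, 29} → SUM(m.salary)=315
  7: ids {3, 8, 27, 31, 34} → SUM(m.salary)=564
  9: ids {35} → SUM(m.salary)=72
  15: ids {11, 33} → SUM(m.salary)=164
  16: ids {1} → SUM(m.salary)=61

Sales | 315 ; Design | 564 ; Ops | 72 ; Marketing | 164 ; Ops | 61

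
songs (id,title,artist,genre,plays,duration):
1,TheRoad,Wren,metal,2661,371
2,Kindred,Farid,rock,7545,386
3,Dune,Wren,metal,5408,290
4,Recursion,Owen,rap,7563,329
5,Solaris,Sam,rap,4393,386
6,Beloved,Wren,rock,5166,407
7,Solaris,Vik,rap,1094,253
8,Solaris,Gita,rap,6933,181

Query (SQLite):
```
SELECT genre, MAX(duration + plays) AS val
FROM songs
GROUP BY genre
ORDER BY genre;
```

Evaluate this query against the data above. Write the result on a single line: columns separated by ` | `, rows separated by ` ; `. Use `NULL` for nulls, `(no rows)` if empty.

For each row compute duration + plays.
Group by genre; take MAX of the expression per group.
  metal: ids {1, 3} → MAX(duration + plays)=5698
  rap: ids {4, 5, 7, 8} → MAX(duration + plays)=7892
  rock: ids {2, 6} → MAX(duration + plays)=7931

metal | 5698 ; rap | 7892 ; rock | 7931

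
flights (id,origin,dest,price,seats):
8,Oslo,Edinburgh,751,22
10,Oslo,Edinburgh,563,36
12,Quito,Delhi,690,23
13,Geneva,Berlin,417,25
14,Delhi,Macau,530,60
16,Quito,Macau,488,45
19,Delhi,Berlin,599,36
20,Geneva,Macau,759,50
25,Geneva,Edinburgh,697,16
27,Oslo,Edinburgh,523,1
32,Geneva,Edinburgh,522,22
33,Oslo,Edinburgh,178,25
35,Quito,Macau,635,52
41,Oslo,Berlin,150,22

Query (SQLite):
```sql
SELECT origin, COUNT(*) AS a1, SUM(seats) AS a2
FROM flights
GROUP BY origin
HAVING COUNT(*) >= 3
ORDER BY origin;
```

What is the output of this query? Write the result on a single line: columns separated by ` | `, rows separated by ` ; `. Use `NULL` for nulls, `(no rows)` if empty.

Geneva | 4 | 113 ; Oslo | 5 | 106 ; Quito | 3 | 120

Group flights by origin.
Per group compute: COUNT(*), SUM(seats).
HAVING: drop groups with fewer than 3 rows.
  Delhi: ids {14, 19} → COUNT(*)=2, SUM(seats)=96
  Geneva: ids {13, 20, 25, 32} → COUNT(*)=4, SUM(seats)=113
  Oslo: ids {8, 10, 27, 33, 41} → COUNT(*)=5, SUM(seats)=106
  Quito: ids {12, 16, 35} → COUNT(*)=3, SUM(seats)=120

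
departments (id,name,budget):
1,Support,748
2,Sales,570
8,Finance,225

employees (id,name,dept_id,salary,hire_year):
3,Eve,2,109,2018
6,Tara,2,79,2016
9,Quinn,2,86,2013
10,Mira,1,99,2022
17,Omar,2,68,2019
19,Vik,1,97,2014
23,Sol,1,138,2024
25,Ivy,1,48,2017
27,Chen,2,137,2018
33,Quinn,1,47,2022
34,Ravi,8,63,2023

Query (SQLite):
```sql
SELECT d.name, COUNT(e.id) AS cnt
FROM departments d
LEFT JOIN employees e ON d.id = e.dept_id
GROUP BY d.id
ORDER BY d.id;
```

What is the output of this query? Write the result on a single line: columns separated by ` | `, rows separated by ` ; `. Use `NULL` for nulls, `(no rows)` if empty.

Support | 5 ; Sales | 5 ; Finance | 1

LEFT JOIN keeps every departments row; unmatched ones get NULL for employees columns.
Group by departments.id and compute COUNT(e.id). COUNT(col) of an all-NULL group is 0.
  1: ids {10, 19, 23, 25, 33} → COUNT(e.id)=5
  2: ids {3, 6, 9, 17, 27} → COUNT(e.id)=5
  8: ids {34} → COUNT(e.id)=1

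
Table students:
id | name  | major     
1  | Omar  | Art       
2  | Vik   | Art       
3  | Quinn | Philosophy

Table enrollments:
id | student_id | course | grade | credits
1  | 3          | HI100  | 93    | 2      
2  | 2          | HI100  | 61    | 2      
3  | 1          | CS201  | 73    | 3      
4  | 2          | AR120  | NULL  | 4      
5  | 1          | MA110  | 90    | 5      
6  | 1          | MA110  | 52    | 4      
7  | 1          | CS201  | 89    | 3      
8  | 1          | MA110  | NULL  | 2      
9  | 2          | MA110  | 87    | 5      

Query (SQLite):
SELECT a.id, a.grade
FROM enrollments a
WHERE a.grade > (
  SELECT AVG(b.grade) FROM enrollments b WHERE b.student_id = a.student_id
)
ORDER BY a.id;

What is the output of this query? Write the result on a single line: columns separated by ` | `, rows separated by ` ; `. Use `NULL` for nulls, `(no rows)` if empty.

5 | 90 ; 7 | 89 ; 9 | 87

For each enrollments row a, compute AVG(grade) over rows sharing a.student_id.
Keep row a if a.grade > that per-group AVG.
  student_id=1: AVG(grade) = 76.0
  student_id=2: AVG(grade) = 74.0
  student_id=3: AVG(grade) = 93.0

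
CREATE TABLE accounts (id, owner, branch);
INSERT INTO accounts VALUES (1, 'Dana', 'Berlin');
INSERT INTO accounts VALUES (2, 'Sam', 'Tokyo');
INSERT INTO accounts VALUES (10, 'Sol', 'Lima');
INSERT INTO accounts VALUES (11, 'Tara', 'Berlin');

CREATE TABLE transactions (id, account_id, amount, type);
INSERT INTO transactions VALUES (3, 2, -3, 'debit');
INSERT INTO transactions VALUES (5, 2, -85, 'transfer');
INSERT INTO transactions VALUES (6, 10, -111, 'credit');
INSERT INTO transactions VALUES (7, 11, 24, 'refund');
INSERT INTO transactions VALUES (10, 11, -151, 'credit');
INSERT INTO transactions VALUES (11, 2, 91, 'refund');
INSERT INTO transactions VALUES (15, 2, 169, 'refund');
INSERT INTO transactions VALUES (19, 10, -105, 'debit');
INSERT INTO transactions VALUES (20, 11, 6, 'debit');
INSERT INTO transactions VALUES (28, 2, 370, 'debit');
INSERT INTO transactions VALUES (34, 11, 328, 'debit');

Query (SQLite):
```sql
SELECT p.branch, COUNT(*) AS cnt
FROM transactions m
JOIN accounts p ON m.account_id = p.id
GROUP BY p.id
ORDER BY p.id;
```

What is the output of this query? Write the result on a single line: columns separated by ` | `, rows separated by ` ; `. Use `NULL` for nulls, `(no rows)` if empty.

Tokyo | 5 ; Lima | 2 ; Berlin | 4

Join each transactions row to its accounts via account_id.
Group joined rows by accounts.id; compute COUNT(*) per group.
  2: ids {3, 5, 11, 15, 28} → COUNT(*)=5
  10: ids {6, 19} → COUNT(*)=2
  11: ids {7, 10, 20, 34} → COUNT(*)=4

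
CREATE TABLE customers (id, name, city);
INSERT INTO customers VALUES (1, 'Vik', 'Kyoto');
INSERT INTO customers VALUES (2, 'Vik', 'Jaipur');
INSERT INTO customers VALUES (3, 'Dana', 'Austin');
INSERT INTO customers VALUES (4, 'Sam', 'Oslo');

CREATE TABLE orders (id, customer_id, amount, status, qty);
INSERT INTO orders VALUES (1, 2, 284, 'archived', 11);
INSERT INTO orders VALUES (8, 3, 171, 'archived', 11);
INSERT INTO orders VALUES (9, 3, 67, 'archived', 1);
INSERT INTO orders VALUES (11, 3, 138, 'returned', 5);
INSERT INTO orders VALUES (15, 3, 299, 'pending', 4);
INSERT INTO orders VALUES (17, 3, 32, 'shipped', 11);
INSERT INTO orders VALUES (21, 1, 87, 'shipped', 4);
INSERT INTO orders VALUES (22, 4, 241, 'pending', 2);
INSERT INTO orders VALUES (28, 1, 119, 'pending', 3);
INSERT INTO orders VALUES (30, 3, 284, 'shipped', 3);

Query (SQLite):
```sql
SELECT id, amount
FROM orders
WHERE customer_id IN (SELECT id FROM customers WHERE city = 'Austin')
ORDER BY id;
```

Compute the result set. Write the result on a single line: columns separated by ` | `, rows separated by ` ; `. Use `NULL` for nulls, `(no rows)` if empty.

8 | 171 ; 9 | 67 ; 11 | 138 ; 15 | 299 ; 17 | 32 ; 30 | 284

Inner query: customers.id where city = 'Austin'.
Outer: keep orders rows whose customer_id is in that set.
Inner query → {3}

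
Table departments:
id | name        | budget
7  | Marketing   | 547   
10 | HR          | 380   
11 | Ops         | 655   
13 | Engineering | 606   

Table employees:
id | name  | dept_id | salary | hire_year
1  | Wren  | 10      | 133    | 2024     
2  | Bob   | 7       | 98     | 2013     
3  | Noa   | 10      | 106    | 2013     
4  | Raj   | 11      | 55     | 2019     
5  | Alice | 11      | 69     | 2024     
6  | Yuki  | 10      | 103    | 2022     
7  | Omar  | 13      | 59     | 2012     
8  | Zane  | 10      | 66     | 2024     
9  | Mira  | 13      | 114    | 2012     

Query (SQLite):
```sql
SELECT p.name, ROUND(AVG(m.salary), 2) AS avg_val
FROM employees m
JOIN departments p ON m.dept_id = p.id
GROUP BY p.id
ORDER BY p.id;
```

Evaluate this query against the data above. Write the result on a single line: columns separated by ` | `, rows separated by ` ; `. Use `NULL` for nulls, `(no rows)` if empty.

Marketing | 98 ; HR | 102 ; Ops | 62 ; Engineering | 86.5

Join each employees row to its departments via dept_id.
Group joined rows by departments.id; compute ROUND(AVG(m.salary), 2) per group.
  7: ids {2} → ROUND(AVG(m.salary), 2)=98
  10: ids {1, 3, 6, 8} → ROUND(AVG(m.salary), 2)=102
  11: ids {4, 5} → ROUND(AVG(m.salary), 2)=62
  13: ids {7, 9} → ROUND(AVG(m.salary), 2)=86.5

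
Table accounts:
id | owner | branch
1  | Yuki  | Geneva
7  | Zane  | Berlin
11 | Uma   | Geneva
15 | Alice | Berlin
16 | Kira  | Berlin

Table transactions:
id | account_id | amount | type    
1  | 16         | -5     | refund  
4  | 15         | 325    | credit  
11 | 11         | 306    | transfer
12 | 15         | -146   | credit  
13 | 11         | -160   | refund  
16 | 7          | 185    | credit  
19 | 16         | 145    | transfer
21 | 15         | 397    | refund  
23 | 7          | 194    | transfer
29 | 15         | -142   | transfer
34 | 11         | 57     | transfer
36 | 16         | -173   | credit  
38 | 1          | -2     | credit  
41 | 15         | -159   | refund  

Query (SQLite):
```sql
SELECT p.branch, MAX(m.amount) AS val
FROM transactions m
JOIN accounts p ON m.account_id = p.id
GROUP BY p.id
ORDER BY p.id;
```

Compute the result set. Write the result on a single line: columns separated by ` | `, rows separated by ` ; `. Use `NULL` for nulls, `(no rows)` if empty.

Geneva | -2 ; Berlin | 194 ; Geneva | 306 ; Berlin | 397 ; Berlin | 145

Join each transactions row to its accounts via account_id.
Group joined rows by accounts.id; compute MAX(m.amount) per group.
  1: ids {38} → MAX(m.amount)=-2
  7: ids {16, 23} → MAX(m.amount)=194
  11: ids {11, 13, 34} → MAX(m.amount)=306
  15: ids {4, 12, 21, 29, 41} → MAX(m.amount)=397
  16: ids {1, 19, 36} → MAX(m.amount)=145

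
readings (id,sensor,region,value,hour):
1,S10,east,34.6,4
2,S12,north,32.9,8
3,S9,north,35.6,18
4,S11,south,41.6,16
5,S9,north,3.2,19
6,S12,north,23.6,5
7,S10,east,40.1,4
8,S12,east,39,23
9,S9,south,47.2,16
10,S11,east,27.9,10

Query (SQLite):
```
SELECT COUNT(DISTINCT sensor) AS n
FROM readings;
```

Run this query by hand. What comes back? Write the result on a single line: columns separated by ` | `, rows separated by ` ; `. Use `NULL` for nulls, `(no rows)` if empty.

Count distinct non-NULL sensor values.

4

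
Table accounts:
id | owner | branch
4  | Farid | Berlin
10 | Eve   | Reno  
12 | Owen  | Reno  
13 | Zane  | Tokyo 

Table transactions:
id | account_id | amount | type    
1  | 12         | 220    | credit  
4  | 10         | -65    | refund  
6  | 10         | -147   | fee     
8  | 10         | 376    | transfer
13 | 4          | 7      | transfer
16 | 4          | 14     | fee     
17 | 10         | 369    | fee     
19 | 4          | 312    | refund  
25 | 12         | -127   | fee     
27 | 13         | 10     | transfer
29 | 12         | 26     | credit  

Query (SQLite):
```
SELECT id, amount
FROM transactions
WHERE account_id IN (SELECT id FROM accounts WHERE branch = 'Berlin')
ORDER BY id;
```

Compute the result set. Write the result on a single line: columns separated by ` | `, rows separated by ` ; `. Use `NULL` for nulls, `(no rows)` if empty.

Inner query: accounts.id where branch = 'Berlin'.
Outer: keep transactions rows whose account_id is in that set.
Inner query → {4}

13 | 7 ; 16 | 14 ; 19 | 312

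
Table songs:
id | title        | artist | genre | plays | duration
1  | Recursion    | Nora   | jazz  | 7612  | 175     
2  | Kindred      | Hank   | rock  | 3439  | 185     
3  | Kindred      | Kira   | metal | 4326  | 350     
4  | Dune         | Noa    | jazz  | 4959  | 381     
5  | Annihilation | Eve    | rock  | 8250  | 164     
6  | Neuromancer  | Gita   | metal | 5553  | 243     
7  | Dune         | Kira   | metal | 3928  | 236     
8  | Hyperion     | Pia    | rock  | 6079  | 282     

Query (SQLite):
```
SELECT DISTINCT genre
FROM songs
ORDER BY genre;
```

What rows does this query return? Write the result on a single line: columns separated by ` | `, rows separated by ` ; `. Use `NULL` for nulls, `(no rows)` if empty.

Collect distinct genre values from songs.

jazz ; metal ; rock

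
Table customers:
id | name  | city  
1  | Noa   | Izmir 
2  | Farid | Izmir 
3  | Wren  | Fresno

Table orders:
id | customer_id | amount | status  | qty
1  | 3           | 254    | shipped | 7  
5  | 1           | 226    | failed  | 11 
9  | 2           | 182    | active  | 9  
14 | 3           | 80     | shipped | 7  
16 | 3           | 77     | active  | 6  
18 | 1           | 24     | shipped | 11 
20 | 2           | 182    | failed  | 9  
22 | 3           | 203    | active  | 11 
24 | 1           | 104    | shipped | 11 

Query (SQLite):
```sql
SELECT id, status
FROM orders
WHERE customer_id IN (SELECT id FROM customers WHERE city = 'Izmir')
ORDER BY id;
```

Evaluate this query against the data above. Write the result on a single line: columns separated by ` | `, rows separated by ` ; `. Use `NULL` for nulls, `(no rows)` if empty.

5 | failed ; 9 | active ; 18 | shipped ; 20 | failed ; 24 | shipped

Inner query: customers.id where city = 'Izmir'.
Outer: keep orders rows whose customer_id is in that set.
Inner query → {1, 2}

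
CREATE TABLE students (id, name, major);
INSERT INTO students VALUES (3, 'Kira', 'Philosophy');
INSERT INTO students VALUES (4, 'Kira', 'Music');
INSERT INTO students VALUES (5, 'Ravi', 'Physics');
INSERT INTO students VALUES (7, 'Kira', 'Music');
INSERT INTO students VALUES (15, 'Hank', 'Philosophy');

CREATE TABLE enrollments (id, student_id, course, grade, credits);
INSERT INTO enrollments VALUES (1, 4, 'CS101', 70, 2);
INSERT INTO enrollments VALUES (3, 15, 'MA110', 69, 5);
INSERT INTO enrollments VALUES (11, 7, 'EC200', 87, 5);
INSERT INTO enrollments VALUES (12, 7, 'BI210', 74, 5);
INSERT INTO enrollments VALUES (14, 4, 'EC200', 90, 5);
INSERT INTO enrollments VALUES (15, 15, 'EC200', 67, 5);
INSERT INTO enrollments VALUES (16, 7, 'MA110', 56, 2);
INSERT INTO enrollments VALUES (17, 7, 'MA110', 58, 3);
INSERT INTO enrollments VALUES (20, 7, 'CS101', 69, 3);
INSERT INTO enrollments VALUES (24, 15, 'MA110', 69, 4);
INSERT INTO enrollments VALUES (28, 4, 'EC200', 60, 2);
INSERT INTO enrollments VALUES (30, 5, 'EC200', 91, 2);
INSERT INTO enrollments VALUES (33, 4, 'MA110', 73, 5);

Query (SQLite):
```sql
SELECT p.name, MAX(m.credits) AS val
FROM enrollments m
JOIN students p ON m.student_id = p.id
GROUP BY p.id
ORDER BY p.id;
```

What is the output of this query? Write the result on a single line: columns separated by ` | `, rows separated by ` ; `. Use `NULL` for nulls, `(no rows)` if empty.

Join each enrollments row to its students via student_id.
Group joined rows by students.id; compute MAX(m.credits) per group.
  4: ids {1, 14, 28, 33} → MAX(m.credits)=5
  5: ids {30} → MAX(m.credits)=2
  7: ids {11, 12, 16, 17, 20} → MAX(m.credits)=5
  15: ids {3, 15, 24} → MAX(m.credits)=5

Kira | 5 ; Ravi | 2 ; Kira | 5 ; Hank | 5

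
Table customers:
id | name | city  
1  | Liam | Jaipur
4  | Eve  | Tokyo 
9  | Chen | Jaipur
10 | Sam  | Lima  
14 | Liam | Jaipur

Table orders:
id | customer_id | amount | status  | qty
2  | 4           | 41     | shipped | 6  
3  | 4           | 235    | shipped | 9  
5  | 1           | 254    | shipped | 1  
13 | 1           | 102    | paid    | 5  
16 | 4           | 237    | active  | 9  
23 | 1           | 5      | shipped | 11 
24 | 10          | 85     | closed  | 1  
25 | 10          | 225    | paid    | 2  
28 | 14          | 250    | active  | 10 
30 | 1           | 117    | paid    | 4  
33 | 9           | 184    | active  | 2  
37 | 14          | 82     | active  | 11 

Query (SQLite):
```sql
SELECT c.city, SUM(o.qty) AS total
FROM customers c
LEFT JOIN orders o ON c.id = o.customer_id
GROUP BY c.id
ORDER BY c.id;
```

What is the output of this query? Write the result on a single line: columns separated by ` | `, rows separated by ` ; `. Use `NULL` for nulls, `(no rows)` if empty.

LEFT JOIN keeps every customers row; unmatched ones get NULL for orders columns.
Group by customers.id and compute SUM(o.qty). SUM over an all-NULL group is NULL.
  1: ids {5, 13, 23, 30} → SUM(o.qty)=21
  4: ids {2, 3, 16} → SUM(o.qty)=24
  9: ids {33} → SUM(o.qty)=2
  10: ids {24, 25} → SUM(o.qty)=3
  14: ids {28, 37} → SUM(o.qty)=21

Jaipur | 21 ; Tokyo | 24 ; Jaipur | 2 ; Lima | 3 ; Jaipur | 21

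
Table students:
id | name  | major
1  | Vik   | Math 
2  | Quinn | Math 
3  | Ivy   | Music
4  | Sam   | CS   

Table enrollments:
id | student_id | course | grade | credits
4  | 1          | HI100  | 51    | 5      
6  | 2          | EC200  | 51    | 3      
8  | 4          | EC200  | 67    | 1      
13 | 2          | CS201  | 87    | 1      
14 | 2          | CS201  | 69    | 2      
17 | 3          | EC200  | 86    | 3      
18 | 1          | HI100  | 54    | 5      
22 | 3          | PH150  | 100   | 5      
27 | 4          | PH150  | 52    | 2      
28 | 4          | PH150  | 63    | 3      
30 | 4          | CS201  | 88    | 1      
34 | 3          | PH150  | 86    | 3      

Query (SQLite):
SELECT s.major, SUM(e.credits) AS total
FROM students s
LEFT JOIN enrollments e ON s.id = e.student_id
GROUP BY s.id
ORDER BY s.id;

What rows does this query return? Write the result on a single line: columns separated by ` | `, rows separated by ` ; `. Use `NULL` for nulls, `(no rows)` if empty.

Math | 10 ; Math | 6 ; Music | 11 ; CS | 7

LEFT JOIN keeps every students row; unmatched ones get NULL for enrollments columns.
Group by students.id and compute SUM(e.credits). SUM over an all-NULL group is NULL.
  1: ids {4, 18} → SUM(e.credits)=10
  2: ids {6, 13, 14} → SUM(e.credits)=6
  3: ids {17, 22, 34} → SUM(e.credits)=11
  4: ids {8, 27, 28, 30} → SUM(e.credits)=7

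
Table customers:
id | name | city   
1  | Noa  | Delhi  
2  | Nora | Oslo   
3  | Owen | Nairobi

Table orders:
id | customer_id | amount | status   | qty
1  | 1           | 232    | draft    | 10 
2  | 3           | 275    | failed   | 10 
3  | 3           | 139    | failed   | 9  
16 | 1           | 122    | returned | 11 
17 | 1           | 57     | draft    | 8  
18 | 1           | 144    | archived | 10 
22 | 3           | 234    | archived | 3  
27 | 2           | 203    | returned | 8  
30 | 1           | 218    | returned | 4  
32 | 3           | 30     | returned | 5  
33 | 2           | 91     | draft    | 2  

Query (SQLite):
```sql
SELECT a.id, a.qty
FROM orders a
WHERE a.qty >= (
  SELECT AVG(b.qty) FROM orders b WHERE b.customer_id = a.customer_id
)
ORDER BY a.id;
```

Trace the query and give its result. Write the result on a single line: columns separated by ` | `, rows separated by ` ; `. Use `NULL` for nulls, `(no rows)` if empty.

1 | 10 ; 2 | 10 ; 3 | 9 ; 16 | 11 ; 18 | 10 ; 27 | 8

For each orders row a, compute AVG(qty) over rows sharing a.customer_id.
Keep row a if a.qty >= that per-group AVG.
  customer_id=1: AVG(qty) = 8.6
  customer_id=2: AVG(qty) = 5.0
  customer_id=3: AVG(qty) = 6.75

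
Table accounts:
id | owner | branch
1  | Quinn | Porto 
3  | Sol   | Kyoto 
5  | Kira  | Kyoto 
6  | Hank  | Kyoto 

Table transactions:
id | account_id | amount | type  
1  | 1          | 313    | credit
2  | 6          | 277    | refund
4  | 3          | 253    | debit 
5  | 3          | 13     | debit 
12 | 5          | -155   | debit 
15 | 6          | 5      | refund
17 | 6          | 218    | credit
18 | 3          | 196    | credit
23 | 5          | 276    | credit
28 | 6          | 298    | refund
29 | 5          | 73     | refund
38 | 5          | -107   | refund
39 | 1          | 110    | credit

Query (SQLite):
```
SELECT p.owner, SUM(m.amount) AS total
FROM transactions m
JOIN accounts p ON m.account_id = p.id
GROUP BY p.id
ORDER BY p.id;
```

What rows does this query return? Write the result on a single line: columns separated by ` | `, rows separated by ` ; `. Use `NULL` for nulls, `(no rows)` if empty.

Join each transactions row to its accounts via account_id.
Group joined rows by accounts.id; compute SUM(m.amount) per group.
  1: ids {1, 39} → SUM(m.amount)=423
  3: ids {4, 5, 18} → SUM(m.amount)=462
  5: ids {12, 23, 29, 38} → SUM(m.amount)=87
  6: ids {2, 15, 17, 28} → SUM(m.amount)=798

Quinn | 423 ; Sol | 462 ; Kira | 87 ; Hank | 798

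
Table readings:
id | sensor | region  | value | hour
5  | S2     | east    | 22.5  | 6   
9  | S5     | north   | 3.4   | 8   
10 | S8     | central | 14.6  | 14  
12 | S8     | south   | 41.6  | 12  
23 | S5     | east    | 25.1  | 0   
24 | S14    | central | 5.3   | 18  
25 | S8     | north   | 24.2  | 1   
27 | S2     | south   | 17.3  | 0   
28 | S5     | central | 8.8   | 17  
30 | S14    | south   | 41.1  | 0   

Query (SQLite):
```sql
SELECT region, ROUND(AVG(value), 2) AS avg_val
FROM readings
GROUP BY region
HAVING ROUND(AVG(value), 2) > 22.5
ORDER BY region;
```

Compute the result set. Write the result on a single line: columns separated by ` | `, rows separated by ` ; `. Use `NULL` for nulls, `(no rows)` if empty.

east | 23.8 ; south | 33.33

Partition readings by region; compute ROUND(AVG(value), 2) within each group.
HAVING: keep groups where ROUND(AVG(value), 2) > 22.5.
  central: ids {10, 24, 28} → ROUND(AVG(value), 2)=9.57
  east: ids {5, 23} → ROUND(AVG(value), 2)=23.8
  north: ids {9, 25} → ROUND(AVG(value), 2)=13.8
  south: ids {12, 27, 30} → ROUND(AVG(value), 2)=33.33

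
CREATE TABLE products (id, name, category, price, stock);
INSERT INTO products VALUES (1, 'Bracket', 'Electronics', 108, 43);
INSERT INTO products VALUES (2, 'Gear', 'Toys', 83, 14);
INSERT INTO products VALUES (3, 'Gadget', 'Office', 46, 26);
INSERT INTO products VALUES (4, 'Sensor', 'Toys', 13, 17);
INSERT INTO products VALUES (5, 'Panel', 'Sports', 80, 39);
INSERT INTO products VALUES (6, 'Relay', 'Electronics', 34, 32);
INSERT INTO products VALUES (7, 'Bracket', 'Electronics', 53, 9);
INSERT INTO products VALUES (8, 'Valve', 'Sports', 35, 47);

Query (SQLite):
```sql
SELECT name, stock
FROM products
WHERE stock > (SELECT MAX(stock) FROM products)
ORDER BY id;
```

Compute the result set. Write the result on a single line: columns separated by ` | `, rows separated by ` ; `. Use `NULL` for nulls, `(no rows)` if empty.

Scalar subquery: MAX(stock) over all products rows = 47.
Keep rows where stock > that value.

(no rows)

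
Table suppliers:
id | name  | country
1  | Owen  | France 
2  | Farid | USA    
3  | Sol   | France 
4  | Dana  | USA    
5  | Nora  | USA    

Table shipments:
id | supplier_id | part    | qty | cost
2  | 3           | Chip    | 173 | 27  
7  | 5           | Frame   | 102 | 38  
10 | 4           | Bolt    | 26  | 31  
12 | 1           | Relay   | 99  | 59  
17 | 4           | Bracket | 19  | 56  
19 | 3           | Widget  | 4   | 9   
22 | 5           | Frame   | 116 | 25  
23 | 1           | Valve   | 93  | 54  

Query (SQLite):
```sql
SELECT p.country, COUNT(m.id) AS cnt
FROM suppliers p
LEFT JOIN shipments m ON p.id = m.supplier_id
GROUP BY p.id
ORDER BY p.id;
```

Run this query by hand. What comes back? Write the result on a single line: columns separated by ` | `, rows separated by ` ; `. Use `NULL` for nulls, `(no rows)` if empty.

France | 2 ; USA | 0 ; France | 2 ; USA | 2 ; USA | 2

LEFT JOIN keeps every suppliers row; unmatched ones get NULL for shipments columns.
Group by suppliers.id and compute COUNT(m.id). COUNT(col) of an all-NULL group is 0.
  1: ids {12, 23} → COUNT(m.id)=2
  2: ids {—} → COUNT(m.id)=0
  3: ids {2, 19} → COUNT(m.id)=2
  4: ids {10, 17} → COUNT(m.id)=2
  5: ids {7, 22} → COUNT(m.id)=2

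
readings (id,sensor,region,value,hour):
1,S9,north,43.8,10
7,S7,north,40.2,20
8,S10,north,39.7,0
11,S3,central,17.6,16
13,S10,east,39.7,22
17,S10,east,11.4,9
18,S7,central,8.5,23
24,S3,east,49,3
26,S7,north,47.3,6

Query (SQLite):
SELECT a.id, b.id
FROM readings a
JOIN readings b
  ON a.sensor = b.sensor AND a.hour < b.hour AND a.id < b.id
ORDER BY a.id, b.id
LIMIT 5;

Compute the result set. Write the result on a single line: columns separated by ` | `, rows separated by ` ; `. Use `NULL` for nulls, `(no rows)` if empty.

7 | 18 ; 8 | 13 ; 8 | 17

Pairs (a,b) with same sensor, a.hour < b.hour, a.id < b.id.
sensor groups: S10:{8,13,17} S3:{11,24} S7:{7,18,26} S9:{1}
Ordered by (a.id, b.id); first 5.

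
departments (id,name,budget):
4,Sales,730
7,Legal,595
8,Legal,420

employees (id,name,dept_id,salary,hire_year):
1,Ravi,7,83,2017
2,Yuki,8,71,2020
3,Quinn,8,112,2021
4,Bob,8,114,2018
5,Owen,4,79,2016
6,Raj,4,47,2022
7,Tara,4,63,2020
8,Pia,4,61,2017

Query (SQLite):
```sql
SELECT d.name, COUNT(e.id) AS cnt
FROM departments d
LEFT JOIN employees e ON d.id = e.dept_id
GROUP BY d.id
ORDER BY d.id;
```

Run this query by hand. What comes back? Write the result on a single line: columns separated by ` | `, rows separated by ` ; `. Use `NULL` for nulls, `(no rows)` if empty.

Sales | 4 ; Legal | 1 ; Legal | 3

LEFT JOIN keeps every departments row; unmatched ones get NULL for employees columns.
Group by departments.id and compute COUNT(e.id). COUNT(col) of an all-NULL group is 0.
  4: ids {5, 6, 7, 8} → COUNT(e.id)=4
  7: ids {1} → COUNT(e.id)=1
  8: ids {2, 3, 4} → COUNT(e.id)=3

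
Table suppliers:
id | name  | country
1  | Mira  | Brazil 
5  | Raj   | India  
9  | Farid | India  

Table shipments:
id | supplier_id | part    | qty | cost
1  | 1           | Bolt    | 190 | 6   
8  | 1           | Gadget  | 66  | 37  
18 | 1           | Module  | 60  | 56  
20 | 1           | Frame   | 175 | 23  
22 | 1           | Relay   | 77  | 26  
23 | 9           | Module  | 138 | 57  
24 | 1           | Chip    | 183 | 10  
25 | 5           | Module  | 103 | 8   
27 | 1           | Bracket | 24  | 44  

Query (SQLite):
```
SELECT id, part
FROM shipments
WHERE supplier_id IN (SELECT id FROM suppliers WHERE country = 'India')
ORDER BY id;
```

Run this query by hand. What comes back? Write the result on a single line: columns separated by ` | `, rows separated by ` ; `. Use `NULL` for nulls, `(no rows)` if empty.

23 | Module ; 25 | Module

Inner query: suppliers.id where country = 'India'.
Outer: keep shipments rows whose supplier_id is in that set.
Inner query → {5, 9}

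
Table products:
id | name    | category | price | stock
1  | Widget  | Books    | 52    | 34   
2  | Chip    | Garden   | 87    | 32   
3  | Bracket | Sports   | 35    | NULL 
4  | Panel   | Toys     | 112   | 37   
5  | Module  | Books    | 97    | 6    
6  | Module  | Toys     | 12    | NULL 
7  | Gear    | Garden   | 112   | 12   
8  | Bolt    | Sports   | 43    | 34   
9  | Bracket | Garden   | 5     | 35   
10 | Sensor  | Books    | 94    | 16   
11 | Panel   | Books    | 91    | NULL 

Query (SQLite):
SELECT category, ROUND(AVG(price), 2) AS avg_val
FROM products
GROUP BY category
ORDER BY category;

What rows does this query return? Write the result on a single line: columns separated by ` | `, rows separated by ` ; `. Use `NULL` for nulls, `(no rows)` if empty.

Books | 83.5 ; Garden | 68 ; Sports | 39 ; Toys | 62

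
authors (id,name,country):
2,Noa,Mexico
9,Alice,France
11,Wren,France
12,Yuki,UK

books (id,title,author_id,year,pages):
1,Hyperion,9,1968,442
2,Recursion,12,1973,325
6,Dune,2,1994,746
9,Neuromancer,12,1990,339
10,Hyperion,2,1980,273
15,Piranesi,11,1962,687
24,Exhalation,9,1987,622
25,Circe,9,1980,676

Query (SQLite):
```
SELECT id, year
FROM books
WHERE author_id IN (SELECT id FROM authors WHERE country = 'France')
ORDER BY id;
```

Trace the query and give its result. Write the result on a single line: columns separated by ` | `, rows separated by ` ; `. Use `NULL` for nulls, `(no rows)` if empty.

Inner query: authors.id where country = 'France'.
Outer: keep books rows whose author_id is in that set.
Inner query → {9, 11}

1 | 1968 ; 15 | 1962 ; 24 | 1987 ; 25 | 1980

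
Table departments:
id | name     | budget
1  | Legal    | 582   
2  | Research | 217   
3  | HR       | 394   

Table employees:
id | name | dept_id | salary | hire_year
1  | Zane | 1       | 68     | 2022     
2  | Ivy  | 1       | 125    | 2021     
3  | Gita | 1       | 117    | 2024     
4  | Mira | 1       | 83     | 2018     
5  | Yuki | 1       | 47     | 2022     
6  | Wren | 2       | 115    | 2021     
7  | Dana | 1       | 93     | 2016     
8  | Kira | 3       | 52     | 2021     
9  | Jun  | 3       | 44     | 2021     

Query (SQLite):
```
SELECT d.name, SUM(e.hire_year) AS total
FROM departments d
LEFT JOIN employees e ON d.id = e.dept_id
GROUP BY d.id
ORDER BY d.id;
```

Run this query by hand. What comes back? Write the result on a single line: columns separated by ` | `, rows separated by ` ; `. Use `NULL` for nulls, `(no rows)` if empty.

Legal | 12123 ; Research | 2021 ; HR | 4042

LEFT JOIN keeps every departments row; unmatched ones get NULL for employees columns.
Group by departments.id and compute SUM(e.hire_year). SUM over an all-NULL group is NULL.
  1: ids {1, 2, 3, 4, 5, 7} → SUM(e.hire_year)=12123
  2: ids {6} → SUM(e.hire_year)=2021
  3: ids {8, 9} → SUM(e.hire_year)=4042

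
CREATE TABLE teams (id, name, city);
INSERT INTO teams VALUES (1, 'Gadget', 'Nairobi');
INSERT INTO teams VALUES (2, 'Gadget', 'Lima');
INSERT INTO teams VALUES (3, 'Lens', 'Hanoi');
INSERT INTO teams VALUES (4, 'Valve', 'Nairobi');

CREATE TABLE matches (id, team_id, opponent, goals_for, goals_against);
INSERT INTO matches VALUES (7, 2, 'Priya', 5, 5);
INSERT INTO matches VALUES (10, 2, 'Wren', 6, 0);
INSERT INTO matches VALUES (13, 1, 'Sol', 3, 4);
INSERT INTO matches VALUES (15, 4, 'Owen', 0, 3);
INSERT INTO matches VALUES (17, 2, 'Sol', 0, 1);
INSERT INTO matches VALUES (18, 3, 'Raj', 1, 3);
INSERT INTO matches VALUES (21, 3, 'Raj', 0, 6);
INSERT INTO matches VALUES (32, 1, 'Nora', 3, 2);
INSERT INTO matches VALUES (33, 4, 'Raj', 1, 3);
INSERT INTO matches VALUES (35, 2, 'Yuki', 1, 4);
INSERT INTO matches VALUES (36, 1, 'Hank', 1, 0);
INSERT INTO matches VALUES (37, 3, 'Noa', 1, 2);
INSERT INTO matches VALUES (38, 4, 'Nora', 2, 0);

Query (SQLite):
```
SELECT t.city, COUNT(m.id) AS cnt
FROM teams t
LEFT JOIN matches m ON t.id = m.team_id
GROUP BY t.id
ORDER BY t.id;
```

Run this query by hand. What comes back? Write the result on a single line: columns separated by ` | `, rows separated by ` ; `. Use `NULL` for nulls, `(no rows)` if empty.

Nairobi | 3 ; Lima | 4 ; Hanoi | 3 ; Nairobi | 3

LEFT JOIN keeps every teams row; unmatched ones get NULL for matches columns.
Group by teams.id and compute COUNT(m.id). COUNT(col) of an all-NULL group is 0.
  1: ids {13, 32, 36} → COUNT(m.id)=3
  2: ids {7, 10, 17, 35} → COUNT(m.id)=4
  3: ids {18, 21, 37} → COUNT(m.id)=3
  4: ids {15, 33, 38} → COUNT(m.id)=3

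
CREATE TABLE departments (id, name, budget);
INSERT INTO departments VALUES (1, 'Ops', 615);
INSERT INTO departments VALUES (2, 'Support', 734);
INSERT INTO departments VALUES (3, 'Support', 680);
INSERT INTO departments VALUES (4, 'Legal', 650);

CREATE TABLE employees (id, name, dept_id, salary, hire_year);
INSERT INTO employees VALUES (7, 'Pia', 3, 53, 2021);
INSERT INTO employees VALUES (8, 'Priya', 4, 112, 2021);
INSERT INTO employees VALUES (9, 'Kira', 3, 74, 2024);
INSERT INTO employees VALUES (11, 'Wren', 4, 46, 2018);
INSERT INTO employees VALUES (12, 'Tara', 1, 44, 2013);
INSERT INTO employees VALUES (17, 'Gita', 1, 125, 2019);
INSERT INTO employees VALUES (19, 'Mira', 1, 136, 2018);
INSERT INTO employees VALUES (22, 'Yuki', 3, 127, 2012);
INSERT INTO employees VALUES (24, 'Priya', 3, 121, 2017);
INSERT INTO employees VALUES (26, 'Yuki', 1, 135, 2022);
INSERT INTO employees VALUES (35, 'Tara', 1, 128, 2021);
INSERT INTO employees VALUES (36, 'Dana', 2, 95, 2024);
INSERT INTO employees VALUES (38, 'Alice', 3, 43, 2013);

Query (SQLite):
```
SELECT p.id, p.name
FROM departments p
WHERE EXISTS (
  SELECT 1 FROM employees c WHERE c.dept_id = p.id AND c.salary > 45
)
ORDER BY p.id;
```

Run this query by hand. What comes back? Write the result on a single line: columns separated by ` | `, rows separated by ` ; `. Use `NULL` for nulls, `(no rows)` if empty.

1 | Ops ; 2 | Support ; 3 | Support ; 4 | Legal

For each departments row, check whether any employees with matching dept_id has salary > 45.
Keep rows where that is true.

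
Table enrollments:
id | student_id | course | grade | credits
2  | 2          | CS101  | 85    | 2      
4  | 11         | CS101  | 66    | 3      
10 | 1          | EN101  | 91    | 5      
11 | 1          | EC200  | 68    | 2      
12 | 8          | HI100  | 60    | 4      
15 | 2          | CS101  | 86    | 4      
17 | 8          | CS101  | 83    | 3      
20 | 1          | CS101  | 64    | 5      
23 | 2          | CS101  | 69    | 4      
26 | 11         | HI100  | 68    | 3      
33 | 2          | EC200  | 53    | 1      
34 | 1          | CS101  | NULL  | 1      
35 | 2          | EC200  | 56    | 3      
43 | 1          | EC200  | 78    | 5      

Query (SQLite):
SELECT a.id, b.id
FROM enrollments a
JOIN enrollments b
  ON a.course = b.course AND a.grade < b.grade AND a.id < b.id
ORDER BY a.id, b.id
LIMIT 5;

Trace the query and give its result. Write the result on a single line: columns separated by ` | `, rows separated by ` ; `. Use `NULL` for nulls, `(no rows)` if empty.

2 | 15 ; 4 | 15 ; 4 | 17 ; 4 | 23 ; 11 | 43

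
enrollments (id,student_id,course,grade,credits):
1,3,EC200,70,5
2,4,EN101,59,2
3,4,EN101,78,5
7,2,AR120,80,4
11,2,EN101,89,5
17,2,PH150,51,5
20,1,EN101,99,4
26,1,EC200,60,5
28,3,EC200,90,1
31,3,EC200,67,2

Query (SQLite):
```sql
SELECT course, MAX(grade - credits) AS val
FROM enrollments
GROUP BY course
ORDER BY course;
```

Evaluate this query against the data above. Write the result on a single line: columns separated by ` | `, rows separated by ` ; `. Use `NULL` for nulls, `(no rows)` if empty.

For each row compute grade - credits.
Group by course; take MAX of the expression per group.
  AR120: ids {7} → MAX(grade - credits)=76
  EC200: ids {1, 26, 28, 31} → MAX(grade - credits)=89
  EN101: ids {2, 3, 11, 20} → MAX(grade - credits)=95
  PH150: ids {17} → MAX(grade - credits)=46

AR120 | 76 ; EC200 | 89 ; EN101 | 95 ; PH150 | 46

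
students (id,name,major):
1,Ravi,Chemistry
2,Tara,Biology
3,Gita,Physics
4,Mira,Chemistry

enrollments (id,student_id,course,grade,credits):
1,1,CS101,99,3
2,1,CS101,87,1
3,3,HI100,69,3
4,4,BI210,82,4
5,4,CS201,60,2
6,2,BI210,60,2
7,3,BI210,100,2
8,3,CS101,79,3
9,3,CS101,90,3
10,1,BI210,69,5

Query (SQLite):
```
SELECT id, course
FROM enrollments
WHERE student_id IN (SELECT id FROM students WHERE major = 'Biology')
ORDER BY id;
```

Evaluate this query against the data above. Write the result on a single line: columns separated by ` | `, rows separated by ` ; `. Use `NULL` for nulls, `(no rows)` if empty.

6 | BI210

Inner query: students.id where major = 'Biology'.
Outer: keep enrollments rows whose student_id is in that set.
Inner query → {2}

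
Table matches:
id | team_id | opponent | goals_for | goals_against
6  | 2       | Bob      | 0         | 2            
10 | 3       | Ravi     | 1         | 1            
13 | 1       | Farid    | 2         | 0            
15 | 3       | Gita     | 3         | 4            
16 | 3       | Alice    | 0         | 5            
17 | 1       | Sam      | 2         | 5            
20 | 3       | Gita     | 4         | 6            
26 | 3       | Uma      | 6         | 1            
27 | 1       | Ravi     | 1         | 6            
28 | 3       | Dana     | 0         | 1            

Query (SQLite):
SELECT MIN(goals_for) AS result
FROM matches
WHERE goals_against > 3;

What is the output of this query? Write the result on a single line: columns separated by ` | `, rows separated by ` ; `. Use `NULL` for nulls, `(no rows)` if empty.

0

Rows where goals_against > 3 → goals_for values: [3, 0, 2, 4, 1].
MIN of non-NULL values = 0.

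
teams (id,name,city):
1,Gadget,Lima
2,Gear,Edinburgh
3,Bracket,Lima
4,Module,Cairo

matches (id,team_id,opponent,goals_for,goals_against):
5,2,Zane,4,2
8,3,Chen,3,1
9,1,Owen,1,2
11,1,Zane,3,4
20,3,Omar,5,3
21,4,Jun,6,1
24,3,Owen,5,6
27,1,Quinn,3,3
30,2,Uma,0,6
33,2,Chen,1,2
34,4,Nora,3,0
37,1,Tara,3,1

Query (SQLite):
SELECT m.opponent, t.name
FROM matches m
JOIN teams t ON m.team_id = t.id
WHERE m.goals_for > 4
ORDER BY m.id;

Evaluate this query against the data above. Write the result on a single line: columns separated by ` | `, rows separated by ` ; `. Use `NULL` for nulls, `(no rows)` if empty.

Omar | Bracket ; Jun | Module ; Owen | Bracket

Each matches row matches the teams row where team_id = teams.id.
Then keep rows with m.goals_for > 4.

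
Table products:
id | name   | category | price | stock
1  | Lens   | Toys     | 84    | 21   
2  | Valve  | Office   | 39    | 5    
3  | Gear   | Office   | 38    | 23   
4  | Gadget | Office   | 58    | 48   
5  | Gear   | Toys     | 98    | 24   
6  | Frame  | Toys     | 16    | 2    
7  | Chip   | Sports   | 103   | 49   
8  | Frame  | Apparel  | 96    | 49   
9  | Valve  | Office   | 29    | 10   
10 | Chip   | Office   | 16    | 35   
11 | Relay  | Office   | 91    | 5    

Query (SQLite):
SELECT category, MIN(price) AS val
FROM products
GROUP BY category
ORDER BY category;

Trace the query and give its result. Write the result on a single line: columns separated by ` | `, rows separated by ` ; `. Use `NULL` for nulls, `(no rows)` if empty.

Apparel | 96 ; Office | 16 ; Sports | 103 ; Toys | 16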